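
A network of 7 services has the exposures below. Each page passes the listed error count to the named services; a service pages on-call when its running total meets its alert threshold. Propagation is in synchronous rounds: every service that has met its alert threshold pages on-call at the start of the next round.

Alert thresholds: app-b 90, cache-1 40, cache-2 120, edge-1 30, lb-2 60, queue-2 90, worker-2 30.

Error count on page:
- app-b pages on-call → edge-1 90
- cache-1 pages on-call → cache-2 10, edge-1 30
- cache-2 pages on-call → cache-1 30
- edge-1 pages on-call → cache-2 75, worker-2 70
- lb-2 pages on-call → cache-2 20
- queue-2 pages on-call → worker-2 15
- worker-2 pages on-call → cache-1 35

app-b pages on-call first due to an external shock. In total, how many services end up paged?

Round 1 — app-b pages on-call (initial).
  edge-1: +90 → 90 ≥ 30
Round 2 — edge-1 pages on-call.
  cache-2: +75 → 75 < 120
  worker-2: +70 → 70 ≥ 30
Round 3 — worker-2 pages on-call.
  cache-1: +35 → 35 < 40
No further pages.

3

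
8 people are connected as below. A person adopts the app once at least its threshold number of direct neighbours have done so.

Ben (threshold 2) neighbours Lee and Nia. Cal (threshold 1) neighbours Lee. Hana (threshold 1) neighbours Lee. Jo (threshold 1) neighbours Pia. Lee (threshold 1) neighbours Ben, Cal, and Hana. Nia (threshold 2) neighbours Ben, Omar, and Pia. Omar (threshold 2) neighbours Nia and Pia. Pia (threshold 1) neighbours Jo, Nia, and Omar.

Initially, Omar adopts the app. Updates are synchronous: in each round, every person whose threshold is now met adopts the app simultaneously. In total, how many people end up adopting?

Round 1 — Omar adopts the app (initial).
Round 2 — checking thresholds:
  Nia: 1 of 3 neighbours < 2, not yet.
  Pia: 1 of 3 neighbours ≥ 1, adopts the app.
Round 3 — checking thresholds:
  Jo: 1 of 1 neighbours ≥ 1, adopts the app.
  Nia: 2 of 3 neighbours ≥ 2, adopts the app.
Round 4 — no new adoptions; cascade stops.

4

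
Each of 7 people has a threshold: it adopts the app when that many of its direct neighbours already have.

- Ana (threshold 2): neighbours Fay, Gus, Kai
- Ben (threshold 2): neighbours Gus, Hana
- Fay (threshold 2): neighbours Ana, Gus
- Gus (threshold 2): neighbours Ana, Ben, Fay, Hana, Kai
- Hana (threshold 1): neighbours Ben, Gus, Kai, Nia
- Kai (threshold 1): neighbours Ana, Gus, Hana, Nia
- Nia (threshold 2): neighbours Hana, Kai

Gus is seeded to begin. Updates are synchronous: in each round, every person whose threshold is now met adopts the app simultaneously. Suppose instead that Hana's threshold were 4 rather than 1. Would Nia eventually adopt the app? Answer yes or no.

no

With Hana's threshold at 4:
Round 1 — Gus adopts the app (initial).
Round 2 — checking thresholds:
  Ana: 1 of 3 neighbours < 2, not yet.
  Ben: 1 of 2 neighbours < 2, not yet.
  Fay: 1 of 2 neighbours < 2, not yet.
  Hana: 1 of 4 neighbours < 4, not yet.
  Kai: 1 of 4 neighbours ≥ 1, adopts the app.
Round 3 — checking thresholds:
  Ana: 2 of 3 neighbours ≥ 2, adopts the app.
  Ben: 1 of 2 neighbours < 2, not yet.
  Fay: 1 of 2 neighbours < 2, not yet.
  Hana: 2 of 4 neighbours < 4, not yet.
  Nia: 1 of 2 neighbours < 2, not yet.
Round 4 — checking thresholds:
  Ben: 1 of 2 neighbours < 2, not yet.
  Fay: 2 of 2 neighbours ≥ 2, adopts the app.
  Hana: 2 of 4 neighbours < 4, not yet.
  Nia: 1 of 2 neighbours < 2, not yet.
Round 5 — no new adoptions; cascade stops.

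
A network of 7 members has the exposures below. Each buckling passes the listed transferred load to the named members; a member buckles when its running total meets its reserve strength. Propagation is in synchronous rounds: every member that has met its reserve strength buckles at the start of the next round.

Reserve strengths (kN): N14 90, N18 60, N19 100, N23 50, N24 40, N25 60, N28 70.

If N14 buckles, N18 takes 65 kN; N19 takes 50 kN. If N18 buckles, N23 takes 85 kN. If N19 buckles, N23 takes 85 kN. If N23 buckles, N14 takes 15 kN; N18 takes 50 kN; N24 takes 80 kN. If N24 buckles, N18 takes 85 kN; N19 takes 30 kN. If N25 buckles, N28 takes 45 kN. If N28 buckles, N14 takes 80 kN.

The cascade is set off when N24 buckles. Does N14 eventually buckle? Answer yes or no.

Round 1 — N24 buckles (initial).
  N18: +85 → 85 ≥ 60
  N19: +30 → 30 < 100
Round 2 — N18 buckles.
  N23: +85 → 85 ≥ 50
Round 3 — N23 buckles.
  N14: +15 → 15 < 90
No further bucklings.

no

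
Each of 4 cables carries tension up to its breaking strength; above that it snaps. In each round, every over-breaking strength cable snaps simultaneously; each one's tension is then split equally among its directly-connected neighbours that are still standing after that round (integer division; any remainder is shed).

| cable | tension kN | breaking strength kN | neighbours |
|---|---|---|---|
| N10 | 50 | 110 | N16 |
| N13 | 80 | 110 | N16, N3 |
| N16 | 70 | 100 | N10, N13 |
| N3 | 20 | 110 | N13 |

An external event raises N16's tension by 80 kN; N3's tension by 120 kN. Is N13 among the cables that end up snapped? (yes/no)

Round 1 — N16 at 150 > 100; N3 at 140 > 110. N16, N3 snap.
  N16 sheds 150 kN to N10, N13: 75 each.
    N10: 50+75 = 125 > 110
    N13: 80+75 = 155 > 110
  N3 sheds 140 kN to N13: 140 each.
    N13: 155+140 = 295 > 110
Round 2 — N10, N13 snap.
  N10 sheds 125 kN: no online neighbours, lost.
  N13 sheds 295 kN: no online neighbours, lost.
No further breaks.

yes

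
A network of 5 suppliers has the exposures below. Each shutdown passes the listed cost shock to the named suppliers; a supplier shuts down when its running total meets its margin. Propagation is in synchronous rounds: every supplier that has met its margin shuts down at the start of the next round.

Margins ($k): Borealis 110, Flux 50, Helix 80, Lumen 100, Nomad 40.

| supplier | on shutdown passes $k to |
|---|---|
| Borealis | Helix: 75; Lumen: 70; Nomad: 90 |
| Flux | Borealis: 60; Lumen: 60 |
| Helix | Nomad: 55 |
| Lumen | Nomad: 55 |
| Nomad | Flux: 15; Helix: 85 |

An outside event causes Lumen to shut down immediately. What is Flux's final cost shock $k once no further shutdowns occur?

Round 1 — Lumen shuts down (initial).
  Nomad: +55 → 55 ≥ 40
Round 2 — Nomad shuts down.
  Flux: +15 → 15 < 50
  Helix: +85 → 85 ≥ 80
Round 3 — Helix shuts down.
No further shutdowns.

15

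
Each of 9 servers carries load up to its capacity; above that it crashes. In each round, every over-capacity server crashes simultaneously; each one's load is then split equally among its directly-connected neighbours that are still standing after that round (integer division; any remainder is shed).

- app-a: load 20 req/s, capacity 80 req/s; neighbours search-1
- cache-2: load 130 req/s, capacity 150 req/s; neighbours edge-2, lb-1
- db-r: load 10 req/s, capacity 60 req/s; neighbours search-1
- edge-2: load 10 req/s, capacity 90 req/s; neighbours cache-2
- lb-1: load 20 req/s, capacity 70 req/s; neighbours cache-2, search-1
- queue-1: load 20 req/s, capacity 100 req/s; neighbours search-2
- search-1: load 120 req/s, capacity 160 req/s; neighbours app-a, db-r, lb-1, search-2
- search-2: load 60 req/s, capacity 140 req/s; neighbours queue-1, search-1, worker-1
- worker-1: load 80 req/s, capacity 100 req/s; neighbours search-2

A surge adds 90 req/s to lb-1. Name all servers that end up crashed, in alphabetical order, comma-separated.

cache-2, db-r, edge-2, lb-1, search-1

Round 1 — lb-1 at 110 > 70. lb-1 crashes.
  lb-1 sheds 110 req/s to cache-2, search-1: 55 each.
    cache-2: 130+55 = 185 > 150
    search-1: 120+55 = 175 > 160
Round 2 — cache-2, search-1 crash.
  cache-2 sheds 185 req/s to edge-2: 185 each.
    edge-2: 10+185 = 195 > 90
  search-1 sheds 175 req/s to app-a, db-r, search-2: 58 each (1 lost).
    app-a: 20+58 = 78 ≤ 80
    db-r: 10+58 = 68 > 60
    search-2: 60+58 = 118 ≤ 140
Round 3 — db-r, edge-2 crash.
  db-r sheds 68 req/s: no online neighbours, lost.
  edge-2 sheds 195 req/s: no online neighbours, lost.
No further crashes.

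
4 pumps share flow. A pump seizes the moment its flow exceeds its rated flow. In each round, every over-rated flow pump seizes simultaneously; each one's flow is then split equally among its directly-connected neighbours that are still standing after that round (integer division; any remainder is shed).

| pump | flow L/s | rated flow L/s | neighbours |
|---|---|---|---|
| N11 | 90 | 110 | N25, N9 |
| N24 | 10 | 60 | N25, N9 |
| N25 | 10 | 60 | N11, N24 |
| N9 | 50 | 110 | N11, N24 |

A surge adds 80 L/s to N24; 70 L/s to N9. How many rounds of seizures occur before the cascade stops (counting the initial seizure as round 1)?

2

Round 1 — N24 at 90 > 60; N9 at 120 > 110. N24, N9 seize.
  N24 sheds 90 L/s to N25: 90 each.
    N25: 10+90 = 100 > 60
  N9 sheds 120 L/s to N11: 120 each.
    N11: 90+120 = 210 > 110
Round 2 — N11, N25 seize.
  N11 sheds 210 L/s: no online neighbours, lost.
  N25 sheds 100 L/s: no online neighbours, lost.
No further seizures.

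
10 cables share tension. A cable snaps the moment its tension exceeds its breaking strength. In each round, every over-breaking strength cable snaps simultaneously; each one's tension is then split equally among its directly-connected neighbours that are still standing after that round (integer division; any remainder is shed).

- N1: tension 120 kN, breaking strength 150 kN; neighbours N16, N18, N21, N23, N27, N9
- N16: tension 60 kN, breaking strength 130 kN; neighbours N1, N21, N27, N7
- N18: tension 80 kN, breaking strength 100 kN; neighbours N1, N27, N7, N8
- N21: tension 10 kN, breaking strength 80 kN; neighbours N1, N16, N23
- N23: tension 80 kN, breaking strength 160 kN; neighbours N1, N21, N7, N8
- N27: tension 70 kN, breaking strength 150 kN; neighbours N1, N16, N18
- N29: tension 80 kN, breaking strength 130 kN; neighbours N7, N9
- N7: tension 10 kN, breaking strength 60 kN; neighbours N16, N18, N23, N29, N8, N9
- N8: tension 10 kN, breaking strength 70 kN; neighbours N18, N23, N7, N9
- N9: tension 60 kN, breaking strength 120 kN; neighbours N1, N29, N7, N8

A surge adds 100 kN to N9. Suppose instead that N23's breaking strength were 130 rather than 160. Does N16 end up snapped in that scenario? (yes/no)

With N23's breaking strength at 130:
Round 1 — N9 at 160 > 120. N9 snaps.
  N9 sheds 160 kN to N1, N29, N7, N8: 40 each.
    N1: 120+40 = 160 > 150
    N29: 80+40 = 120 ≤ 130
    N7: 10+40 = 50 ≤ 60
    N8: 10+40 = 50 ≤ 70
Round 2 — N1 snaps.
  N1 sheds 160 kN to N16, N18, N21, N23, N27: 32 each.
    N16: 60+32 = 92 ≤ 130
    N18: 80+32 = 112 > 100
    N21: 10+32 = 42 ≤ 80
    N23: 80+32 = 112 ≤ 130
    N27: 70+32 = 102 ≤ 150
Round 3 — N18 snaps.
  N18 sheds 112 kN to N27, N7, N8: 37 each (1 lost).
    N27: 102+37 = 139 ≤ 150
    N7: 50+37 = 87 > 60
    N8: 50+37 = 87 > 70
Round 4 — N7, N8 snap.
  N7 sheds 87 kN to N16, N23, N29: 29 each.
    N16: 92+29 = 121 ≤ 130
    N23: 112+29 = 141 > 130
    N29: 120+29 = 149 > 130
  N8 sheds 87 kN to N23: 87 each.
    N23: 141+87 = 228 > 130
Round 5 — N23, N29 snap.
  N23 sheds 228 kN to N21: 228 each.
    N21: 42+228 = 270 > 80
  N29 sheds 149 kN: no online neighbours, lost.
Round 6 — N21 snaps.
  N21 sheds 270 kN to N16: 270 each.
    N16: 121+270 = 391 > 130
Round 7 — N16 snaps.
  N16 sheds 391 kN to N27: 391 each.
    N27: 139+391 = 530 > 150
Round 8 — N27 snaps.
  N27 sheds 530 kN: no online neighbours, lost.
No further breaks.

yes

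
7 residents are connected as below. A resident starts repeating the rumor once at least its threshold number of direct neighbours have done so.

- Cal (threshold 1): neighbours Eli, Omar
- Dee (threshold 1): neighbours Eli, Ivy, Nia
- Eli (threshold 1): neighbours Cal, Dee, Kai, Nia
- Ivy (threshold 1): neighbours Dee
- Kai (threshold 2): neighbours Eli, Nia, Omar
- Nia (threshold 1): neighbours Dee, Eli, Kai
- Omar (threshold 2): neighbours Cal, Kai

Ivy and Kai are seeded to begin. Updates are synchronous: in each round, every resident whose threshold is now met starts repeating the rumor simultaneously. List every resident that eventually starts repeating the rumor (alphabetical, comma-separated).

Round 1 — Ivy, Kai start repeating the rumor (initial).
Round 2 — checking thresholds:
  Dee: 1 of 3 neighbours ≥ 1, starts repeating the rumor.
  Eli: 1 of 4 neighbours ≥ 1, starts repeating the rumor.
  Nia: 1 of 3 neighbours ≥ 1, starts repeating the rumor.
  Omar: 1 of 2 neighbours < 2, holds.
Round 3 — checking thresholds:
  Cal: 1 of 2 neighbours ≥ 1, starts repeating the rumor.
  Omar: 1 of 2 neighbours < 2, holds.
Round 4 — checking thresholds:
  Omar: 2 of 2 neighbours ≥ 2, starts repeating the rumor.
Round 5 — no new spreads; cascade stops.

Cal, Dee, Eli, Ivy, Kai, Nia, Omar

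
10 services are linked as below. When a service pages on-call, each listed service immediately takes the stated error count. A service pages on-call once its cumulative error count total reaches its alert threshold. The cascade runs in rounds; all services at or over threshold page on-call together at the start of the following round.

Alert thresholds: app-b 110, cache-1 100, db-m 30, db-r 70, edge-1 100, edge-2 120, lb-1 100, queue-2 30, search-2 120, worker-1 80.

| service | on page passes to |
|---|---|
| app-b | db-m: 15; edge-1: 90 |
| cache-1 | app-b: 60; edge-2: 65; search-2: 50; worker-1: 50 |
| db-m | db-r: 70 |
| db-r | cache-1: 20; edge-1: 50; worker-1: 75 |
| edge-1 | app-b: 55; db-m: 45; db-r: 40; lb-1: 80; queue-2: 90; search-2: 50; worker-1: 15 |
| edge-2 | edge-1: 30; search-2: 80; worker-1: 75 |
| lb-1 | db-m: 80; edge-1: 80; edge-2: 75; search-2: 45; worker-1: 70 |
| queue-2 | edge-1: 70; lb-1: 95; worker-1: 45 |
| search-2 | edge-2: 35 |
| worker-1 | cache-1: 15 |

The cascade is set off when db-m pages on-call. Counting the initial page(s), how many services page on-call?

Round 1 — db-m pages on-call (initial).
  db-r: +70 → 70 ≥ 70
Round 2 — db-r pages on-call.
  cache-1: +20 → 20 < 100
  edge-1: +50 → 50 < 100
  worker-1: +75 → 75 < 80
No further pages.

2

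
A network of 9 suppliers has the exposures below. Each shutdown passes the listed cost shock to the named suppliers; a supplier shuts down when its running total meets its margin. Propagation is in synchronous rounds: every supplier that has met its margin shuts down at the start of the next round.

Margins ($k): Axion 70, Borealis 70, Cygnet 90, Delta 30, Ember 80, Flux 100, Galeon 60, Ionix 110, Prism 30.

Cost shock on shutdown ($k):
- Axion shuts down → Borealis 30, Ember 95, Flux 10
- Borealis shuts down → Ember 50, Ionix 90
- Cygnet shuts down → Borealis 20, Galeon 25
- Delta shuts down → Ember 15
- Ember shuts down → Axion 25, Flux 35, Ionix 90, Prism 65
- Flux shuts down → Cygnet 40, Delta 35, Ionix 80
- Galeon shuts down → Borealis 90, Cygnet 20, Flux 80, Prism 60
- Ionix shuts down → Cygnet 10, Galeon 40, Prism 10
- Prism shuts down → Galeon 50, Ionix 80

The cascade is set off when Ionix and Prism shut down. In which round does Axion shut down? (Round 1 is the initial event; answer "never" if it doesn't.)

never

Round 1 — Ionix, Prism shut down (initial).
  Cygnet: +10 → 10 < 90
  Galeon: +40+50 → 90 ≥ 60
Round 2 — Galeon shuts down.
  Borealis: +90 → 90 ≥ 70
  Cygnet: +20 → 30 < 90
  Flux: +80 → 80 < 100
Round 3 — Borealis shuts down.
  Ember: +50 → 50 < 80
No further shutdowns.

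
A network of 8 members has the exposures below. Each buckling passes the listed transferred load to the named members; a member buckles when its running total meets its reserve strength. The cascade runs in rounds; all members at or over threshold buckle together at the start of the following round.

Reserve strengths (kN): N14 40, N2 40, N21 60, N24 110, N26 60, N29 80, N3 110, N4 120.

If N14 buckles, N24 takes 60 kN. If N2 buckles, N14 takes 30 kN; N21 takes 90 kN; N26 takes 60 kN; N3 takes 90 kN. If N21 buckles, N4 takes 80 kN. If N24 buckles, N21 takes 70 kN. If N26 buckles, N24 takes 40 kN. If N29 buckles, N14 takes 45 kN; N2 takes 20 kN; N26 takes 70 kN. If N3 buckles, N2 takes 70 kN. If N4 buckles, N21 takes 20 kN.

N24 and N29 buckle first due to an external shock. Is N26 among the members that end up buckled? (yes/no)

Round 1 — N24, N29 buckle (initial).
  N14: +45 → 45 ≥ 40
  N2: +20 → 20 < 40
  N21: +70 → 70 ≥ 60
  N26: +70 → 70 ≥ 60
Round 2 — N14, N21, N26 buckle.
  N4: +80 → 80 < 120
No further bucklings.

yes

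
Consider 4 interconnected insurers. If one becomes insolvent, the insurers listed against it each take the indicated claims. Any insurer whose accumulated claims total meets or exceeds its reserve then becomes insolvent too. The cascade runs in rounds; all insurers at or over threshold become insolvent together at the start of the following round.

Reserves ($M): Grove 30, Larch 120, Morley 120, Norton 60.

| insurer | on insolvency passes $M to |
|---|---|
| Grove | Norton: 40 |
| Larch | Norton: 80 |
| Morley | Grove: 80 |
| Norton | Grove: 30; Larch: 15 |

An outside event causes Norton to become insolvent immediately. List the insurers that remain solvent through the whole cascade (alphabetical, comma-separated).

Larch, Morley

Round 1 — Norton becomes insolvent (initial).
  Grove: +30 → 30 ≥ 30
  Larch: +15 → 15 < 120
Round 2 — Grove becomes insolvent.
No further insolvencies.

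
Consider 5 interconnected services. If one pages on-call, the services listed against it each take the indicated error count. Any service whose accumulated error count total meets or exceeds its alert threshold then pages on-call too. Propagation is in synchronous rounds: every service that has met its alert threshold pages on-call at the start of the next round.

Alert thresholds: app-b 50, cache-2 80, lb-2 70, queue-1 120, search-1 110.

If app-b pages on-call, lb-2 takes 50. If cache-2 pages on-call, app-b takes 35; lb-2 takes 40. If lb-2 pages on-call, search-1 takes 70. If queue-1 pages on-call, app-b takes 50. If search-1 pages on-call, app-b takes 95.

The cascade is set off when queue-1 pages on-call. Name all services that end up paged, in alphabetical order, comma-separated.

app-b, queue-1

Round 1 — queue-1 pages on-call (initial).
  app-b: +50 → 50 ≥ 50
Round 2 — app-b pages on-call.
  lb-2: +50 → 50 < 70
No further pages.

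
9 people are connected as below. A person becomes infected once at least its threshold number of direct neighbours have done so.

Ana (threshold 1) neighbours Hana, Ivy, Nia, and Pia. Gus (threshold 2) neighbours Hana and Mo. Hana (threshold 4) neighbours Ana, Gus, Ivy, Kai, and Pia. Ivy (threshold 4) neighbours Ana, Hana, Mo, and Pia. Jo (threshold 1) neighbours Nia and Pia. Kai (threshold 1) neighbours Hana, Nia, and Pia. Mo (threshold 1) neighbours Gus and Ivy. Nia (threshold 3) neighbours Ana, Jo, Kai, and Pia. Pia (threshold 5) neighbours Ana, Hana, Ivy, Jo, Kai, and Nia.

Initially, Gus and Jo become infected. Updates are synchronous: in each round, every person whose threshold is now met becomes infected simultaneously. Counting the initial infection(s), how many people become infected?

Round 1 — Gus, Jo become infected (initial).
Round 2 — checking thresholds:
  Hana: 1 of 5 neighbours < 4, not yet.
  Mo: 1 of 2 neighbours ≥ 1, becomes infected.
  Nia: 1 of 4 neighbours < 3, not yet.
  Pia: 1 of 6 neighbours < 5, not yet.
Round 3 — no new infections; cascade stops.

3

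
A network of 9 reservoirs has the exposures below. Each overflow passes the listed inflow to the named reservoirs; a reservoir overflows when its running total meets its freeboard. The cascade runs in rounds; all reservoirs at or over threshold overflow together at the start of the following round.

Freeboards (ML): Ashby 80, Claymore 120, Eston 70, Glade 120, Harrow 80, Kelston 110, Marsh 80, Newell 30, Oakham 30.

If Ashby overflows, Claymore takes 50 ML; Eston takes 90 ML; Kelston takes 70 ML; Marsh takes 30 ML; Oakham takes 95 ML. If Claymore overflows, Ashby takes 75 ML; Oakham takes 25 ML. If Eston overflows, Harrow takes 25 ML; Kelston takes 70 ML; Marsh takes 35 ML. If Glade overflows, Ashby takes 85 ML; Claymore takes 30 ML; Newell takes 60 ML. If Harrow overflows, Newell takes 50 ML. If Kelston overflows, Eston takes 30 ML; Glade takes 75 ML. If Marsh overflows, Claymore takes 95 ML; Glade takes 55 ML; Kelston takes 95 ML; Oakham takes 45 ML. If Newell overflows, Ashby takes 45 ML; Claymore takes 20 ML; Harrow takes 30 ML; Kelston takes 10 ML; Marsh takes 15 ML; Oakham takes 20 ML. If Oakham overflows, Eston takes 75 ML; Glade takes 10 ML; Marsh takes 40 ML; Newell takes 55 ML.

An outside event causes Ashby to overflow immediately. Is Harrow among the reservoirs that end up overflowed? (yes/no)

no

Round 1 — Ashby overflows (initial).
  Claymore: +50 → 50 < 120
  Eston: +90 → 90 ≥ 70
  Kelston: +70 → 70 < 110
  Marsh: +30 → 30 < 80
  Oakham: +95 → 95 ≥ 30
Round 2 — Eston, Oakham overflow.
  Glade: +10 → 10 < 120
  Harrow: +25 → 25 < 80
  Kelston: +70 → 140 ≥ 110
  Marsh: +35+40 → 105 ≥ 80
  Newell: +55 → 55 ≥ 30
Round 3 — Kelston, Marsh, Newell overflow.
  Claymore: +95+20 → 165 ≥ 120
  Glade: +75+55 → 140 ≥ 120
  Harrow: +30 → 55 < 80
Round 4 — Claymore, Glade overflow.
No further overflows.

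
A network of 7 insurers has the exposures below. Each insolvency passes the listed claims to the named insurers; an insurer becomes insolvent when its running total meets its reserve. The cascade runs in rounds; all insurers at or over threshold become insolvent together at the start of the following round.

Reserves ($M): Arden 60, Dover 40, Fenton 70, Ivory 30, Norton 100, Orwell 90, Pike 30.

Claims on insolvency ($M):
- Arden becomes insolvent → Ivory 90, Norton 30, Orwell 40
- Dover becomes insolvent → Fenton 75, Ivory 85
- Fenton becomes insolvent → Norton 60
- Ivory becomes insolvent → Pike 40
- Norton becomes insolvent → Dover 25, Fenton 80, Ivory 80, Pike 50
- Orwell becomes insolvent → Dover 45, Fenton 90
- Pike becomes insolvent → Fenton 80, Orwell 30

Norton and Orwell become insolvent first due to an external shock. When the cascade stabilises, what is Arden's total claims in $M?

Round 1 — Norton, Orwell become insolvent (initial).
  Dover: +25+45 → 70 ≥ 40
  Fenton: +80+90 → 170 ≥ 70
  Ivory: +80 → 80 ≥ 30
  Pike: +50 → 50 ≥ 30
Round 2 — Dover, Fenton, Ivory, Pike become insolvent.
No further insolvencies.

0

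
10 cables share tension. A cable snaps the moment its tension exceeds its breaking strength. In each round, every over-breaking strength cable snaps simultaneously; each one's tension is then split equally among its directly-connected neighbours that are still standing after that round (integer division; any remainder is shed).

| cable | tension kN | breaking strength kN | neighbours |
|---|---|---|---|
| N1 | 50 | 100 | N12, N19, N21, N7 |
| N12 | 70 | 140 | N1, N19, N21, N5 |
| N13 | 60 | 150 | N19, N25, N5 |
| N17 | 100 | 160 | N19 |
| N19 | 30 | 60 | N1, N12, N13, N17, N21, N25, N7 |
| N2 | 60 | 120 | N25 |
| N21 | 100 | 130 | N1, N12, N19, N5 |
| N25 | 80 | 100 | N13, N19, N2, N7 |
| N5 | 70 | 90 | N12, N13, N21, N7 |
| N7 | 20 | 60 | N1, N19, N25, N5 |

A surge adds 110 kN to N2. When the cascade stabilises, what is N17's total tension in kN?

Round 1 — N2 at 170 > 120. N2 snaps.
  N2 sheds 170 kN to N25: 170 each.
    N25: 80+170 = 250 > 100
Round 2 — N25 snaps.
  N25 sheds 250 kN to N13, N19, N7: 83 each (1 lost).
    N13: 60+83 = 143 ≤ 150
    N19: 30+83 = 113 > 60
    N7: 20+83 = 103 > 60
Round 3 — N19, N7 snap.
  N19 sheds 113 kN to N1, N12, N13, N17, N21: 22 each (3 lost).
    N1: 50+22 = 72 ≤ 100
    N12: 70+22 = 92 ≤ 140
    N13: 143+22 = 165 > 150
    N17: 100+22 = 122 ≤ 160
    N21: 100+22 = 122 ≤ 130
  N7 sheds 103 kN to N1, N5: 51 each (1 lost).
    N1: 72+51 = 123 > 100
    N5: 70+51 = 121 > 90
Round 4 — N1, N13, N5 snap.
  N1 sheds 123 kN to N12, N21: 61 each (1 lost).
    N12: 92+61 = 153 > 140
    N21: 122+61 = 183 > 130
  N13 sheds 165 kN: no online neighbours, lost.
  N5 sheds 121 kN to N12, N21: 60 each (1 lost).
    N12: 153+60 = 213 > 140
    N21: 183+60 = 243 > 130
Round 5 — N12, N21 snap.
  N12 sheds 213 kN: no online neighbours, lost.
  N21 sheds 243 kN: no online neighbours, lost.
No further breaks.

122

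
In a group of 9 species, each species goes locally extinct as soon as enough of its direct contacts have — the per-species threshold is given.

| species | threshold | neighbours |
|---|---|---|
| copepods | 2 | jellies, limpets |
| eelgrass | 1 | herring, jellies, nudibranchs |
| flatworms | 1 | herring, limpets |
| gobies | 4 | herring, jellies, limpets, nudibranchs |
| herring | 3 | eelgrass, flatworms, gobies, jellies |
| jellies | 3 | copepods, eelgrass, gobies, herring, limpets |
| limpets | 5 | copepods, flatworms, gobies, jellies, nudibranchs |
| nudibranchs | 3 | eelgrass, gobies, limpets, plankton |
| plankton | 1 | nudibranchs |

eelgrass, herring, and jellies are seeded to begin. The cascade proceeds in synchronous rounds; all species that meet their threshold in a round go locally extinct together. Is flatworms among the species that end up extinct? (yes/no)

yes

Round 1 — eelgrass, herring, jellies go locally extinct (initial).
Round 2 — checking thresholds:
  copepods: 1 of 2 neighbours < 2, not yet.
  flatworms: 1 of 2 neighbours ≥ 1, goes locally extinct.
  gobies: 2 of 4 neighbours < 4, not yet.
  limpets: 1 of 5 neighbours < 5, not yet.
  nudibranchs: 1 of 4 neighbours < 3, not yet.
Round 3 — no new extinctions; cascade stops.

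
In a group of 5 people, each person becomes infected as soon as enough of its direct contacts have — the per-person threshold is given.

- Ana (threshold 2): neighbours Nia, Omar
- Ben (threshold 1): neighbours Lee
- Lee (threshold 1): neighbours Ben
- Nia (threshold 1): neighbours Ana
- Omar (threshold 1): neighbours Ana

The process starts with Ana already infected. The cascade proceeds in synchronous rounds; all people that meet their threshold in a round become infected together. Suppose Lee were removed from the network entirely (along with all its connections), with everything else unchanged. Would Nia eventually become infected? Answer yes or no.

yes

With Lee removed:
Round 1 — Ana becomes infected (initial).
Round 2 — checking thresholds:
  Nia: 1 of 1 neighbours ≥ 1, becomes infected.
  Omar: 1 of 1 neighbours ≥ 1, becomes infected.
Round 3 — no new infections; cascade stops.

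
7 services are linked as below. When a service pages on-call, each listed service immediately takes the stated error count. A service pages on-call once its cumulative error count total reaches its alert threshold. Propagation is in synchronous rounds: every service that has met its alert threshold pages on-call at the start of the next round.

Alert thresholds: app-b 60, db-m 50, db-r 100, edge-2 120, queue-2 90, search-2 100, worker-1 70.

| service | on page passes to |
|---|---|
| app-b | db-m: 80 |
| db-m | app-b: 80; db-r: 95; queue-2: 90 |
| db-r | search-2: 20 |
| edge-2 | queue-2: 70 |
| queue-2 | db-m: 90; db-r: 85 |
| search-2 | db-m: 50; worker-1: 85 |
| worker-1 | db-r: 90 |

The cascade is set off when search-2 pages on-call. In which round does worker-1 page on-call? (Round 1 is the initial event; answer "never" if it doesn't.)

Round 1 — search-2 pages on-call (initial).
  db-m: +50 → 50 ≥ 50
  worker-1: +85 → 85 ≥ 70
Round 2 — db-m, worker-1 page on-call.
  app-b: +80 → 80 ≥ 60
  db-r: +95+90 → 185 ≥ 100
  queue-2: +90 → 90 ≥ 90
Round 3 — app-b, db-r, queue-2 page on-call.
No further pages.

2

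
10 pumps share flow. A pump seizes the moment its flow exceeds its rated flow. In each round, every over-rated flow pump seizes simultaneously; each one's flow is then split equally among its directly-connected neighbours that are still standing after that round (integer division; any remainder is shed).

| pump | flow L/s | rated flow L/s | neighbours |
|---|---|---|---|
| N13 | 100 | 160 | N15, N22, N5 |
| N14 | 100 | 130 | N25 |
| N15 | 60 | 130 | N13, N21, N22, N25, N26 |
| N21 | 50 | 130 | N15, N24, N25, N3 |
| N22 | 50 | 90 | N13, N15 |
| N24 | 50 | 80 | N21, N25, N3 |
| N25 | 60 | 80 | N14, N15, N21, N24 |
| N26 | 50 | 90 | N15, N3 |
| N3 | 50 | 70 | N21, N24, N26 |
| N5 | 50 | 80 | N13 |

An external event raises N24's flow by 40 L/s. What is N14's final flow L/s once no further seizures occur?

130

Round 1 — N24 at 90 > 80. N24 seizes.
  N24 sheds 90 L/s to N21, N25, N3: 30 each.
    N21: 50+30 = 80 ≤ 130
    N25: 60+30 = 90 > 80
    N3: 50+30 = 80 > 70
Round 2 — N25, N3 seize.
  N25 sheds 90 L/s to N14, N15, N21: 30 each.
    N14: 100+30 = 130 ≤ 130
    N15: 60+30 = 90 ≤ 130
    N21: 80+30 = 110 ≤ 130
  N3 sheds 80 L/s to N21, N26: 40 each.
    N21: 110+40 = 150 > 130
    N26: 50+40 = 90 ≤ 90
Round 3 — N21 seizes.
  N21 sheds 150 L/s to N15: 150 each.
    N15: 90+150 = 240 > 130
Round 4 — N15 seizes.
  N15 sheds 240 L/s to N13, N22, N26: 80 each.
    N13: 100+80 = 180 > 160
    N22: 50+80 = 130 > 90
    N26: 90+80 = 170 > 90
Round 5 — N13, N22, N26 seize.
  N13 sheds 180 L/s to N5: 180 each.
    N5: 50+180 = 230 > 80
  N22 sheds 130 L/s: no online neighbours, lost.
  N26 sheds 170 L/s: no online neighbours, lost.
Round 6 — N5 seizes.
  N5 sheds 230 L/s: no online neighbours, lost.
No further seizures.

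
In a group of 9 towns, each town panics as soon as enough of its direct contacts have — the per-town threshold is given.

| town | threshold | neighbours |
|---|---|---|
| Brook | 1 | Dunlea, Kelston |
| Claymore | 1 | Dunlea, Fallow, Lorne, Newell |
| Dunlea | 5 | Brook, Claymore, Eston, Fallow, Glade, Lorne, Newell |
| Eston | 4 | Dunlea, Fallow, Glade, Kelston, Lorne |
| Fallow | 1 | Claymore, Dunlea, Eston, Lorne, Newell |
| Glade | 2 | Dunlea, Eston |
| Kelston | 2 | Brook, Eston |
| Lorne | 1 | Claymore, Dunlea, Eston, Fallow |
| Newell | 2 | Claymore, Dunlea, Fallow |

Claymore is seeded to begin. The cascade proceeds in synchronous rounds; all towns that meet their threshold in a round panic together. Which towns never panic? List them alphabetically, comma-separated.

Round 1 — Claymore panics (initial).
Round 2 — checking thresholds:
  Dunlea: 1 of 7 neighbours < 5, below threshold.
  Fallow: 1 of 5 neighbours ≥ 1, panics.
  Lorne: 1 of 4 neighbours ≥ 1, panics.
  Newell: 1 of 3 neighbours < 2, below threshold.
Round 3 — checking thresholds:
  Dunlea: 3 of 7 neighbours < 5, below threshold.
  Eston: 2 of 5 neighbours < 4, below threshold.
  Newell: 2 of 3 neighbours ≥ 2, panics.
Round 4 — no new panics; cascade stops.

Brook, Dunlea, Eston, Glade, Kelston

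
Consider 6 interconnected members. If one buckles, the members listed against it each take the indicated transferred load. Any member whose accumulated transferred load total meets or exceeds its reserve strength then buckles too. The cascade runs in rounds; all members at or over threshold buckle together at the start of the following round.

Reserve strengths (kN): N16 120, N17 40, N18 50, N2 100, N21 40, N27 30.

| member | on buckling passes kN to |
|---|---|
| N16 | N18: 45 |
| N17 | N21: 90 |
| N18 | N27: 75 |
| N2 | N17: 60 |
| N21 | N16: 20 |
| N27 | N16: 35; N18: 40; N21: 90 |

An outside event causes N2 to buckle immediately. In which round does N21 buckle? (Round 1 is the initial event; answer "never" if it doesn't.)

Round 1 — N2 buckles (initial).
  N17: +60 → 60 ≥ 40
Round 2 — N17 buckles.
  N21: +90 → 90 ≥ 40
Round 3 — N21 buckles.
  N16: +20 → 20 < 120
No further bucklings.

3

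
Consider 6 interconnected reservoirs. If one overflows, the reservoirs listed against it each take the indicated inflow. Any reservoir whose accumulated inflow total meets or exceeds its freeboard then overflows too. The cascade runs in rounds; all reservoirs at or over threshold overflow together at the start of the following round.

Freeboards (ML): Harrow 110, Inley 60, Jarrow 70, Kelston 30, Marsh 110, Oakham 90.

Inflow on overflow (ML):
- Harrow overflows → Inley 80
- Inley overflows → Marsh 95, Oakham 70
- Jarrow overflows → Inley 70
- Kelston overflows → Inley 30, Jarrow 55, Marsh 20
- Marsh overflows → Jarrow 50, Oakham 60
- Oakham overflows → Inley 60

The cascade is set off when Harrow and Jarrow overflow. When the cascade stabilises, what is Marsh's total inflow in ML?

Round 1 — Harrow, Jarrow overflow (initial).
  Inley: +80+70 → 150 ≥ 60
Round 2 — Inley overflows.
  Marsh: +95 → 95 < 110
  Oakham: +70 → 70 < 90
No further overflows.

95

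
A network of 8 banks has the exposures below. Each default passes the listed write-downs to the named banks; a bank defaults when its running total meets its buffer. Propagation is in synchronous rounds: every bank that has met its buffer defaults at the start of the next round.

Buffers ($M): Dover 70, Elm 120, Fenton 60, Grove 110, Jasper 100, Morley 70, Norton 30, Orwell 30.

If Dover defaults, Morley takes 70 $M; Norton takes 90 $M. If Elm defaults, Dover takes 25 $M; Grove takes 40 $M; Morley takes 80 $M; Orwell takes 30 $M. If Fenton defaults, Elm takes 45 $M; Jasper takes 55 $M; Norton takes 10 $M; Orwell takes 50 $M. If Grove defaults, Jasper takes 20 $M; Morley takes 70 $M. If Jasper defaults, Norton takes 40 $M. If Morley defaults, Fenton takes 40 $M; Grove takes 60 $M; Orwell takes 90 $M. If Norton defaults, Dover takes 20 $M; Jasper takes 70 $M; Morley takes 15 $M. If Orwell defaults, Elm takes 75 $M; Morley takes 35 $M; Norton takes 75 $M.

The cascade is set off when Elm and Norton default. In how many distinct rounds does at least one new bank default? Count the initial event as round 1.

Round 1 — Elm, Norton default (initial).
  Dover: +25+20 → 45 < 70
  Grove: +40 → 40 < 110
  Jasper: +70 → 70 < 100
  Morley: +80+15 → 95 ≥ 70
  Orwell: +30 → 30 ≥ 30
Round 2 — Morley, Orwell default.
  Fenton: +40 → 40 < 60
  Grove: +60 → 100 < 110
No further defaults.

2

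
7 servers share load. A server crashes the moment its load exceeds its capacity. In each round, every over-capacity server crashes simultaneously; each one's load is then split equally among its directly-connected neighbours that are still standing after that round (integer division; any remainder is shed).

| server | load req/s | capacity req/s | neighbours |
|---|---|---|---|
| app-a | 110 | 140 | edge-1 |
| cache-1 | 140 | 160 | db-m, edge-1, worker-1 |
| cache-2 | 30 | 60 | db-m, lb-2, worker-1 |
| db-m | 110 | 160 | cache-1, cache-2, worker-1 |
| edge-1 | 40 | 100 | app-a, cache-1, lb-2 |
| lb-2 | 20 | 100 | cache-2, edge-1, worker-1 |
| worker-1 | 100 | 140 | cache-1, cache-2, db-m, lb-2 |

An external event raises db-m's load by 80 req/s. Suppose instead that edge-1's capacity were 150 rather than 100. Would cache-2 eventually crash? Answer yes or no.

With edge-1's capacity at 150:
Round 1 — db-m at 190 > 160. db-m crashes.
  db-m sheds 190 req/s to cache-1, cache-2, worker-1: 63 each (1 lost).
    cache-1: 140+63 = 203 > 160
    cache-2: 30+63 = 93 > 60
    worker-1: 100+63 = 163 > 140
Round 2 — cache-1, cache-2, worker-1 crash.
  cache-1 sheds 203 req/s to edge-1: 203 each.
    edge-1: 40+203 = 243 > 150
  cache-2 sheds 93 req/s to lb-2: 93 each.
    lb-2: 20+93 = 113 > 100
  worker-1 sheds 163 req/s to lb-2: 163 each.
    lb-2: 113+163 = 276 > 100
Round 3 — edge-1, lb-2 crash.
  edge-1 sheds 243 req/s to app-a: 243 each.
    app-a: 110+243 = 353 > 140
  lb-2 sheds 276 req/s: no online neighbours, lost.
Round 4 — app-a crashes.
  app-a sheds 353 req/s: no online neighbours, lost.
No further crashes.

yes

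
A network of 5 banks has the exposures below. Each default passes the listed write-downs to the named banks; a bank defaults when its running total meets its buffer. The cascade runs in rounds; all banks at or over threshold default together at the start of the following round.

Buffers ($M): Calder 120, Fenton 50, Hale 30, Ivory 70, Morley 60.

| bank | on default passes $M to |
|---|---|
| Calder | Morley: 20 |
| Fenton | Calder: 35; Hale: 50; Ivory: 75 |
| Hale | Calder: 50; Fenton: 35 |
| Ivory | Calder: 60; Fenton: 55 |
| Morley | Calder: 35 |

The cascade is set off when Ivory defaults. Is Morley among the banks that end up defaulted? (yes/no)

no

Round 1 — Ivory defaults (initial).
  Calder: +60 → 60 < 120
  Fenton: +55 → 55 ≥ 50
Round 2 — Fenton defaults.
  Calder: +35 → 95 < 120
  Hale: +50 → 50 ≥ 30
Round 3 — Hale defaults.
  Calder: +50 → 145 ≥ 120
Round 4 — Calder defaults.
  Morley: +20 → 20 < 60
No further defaults.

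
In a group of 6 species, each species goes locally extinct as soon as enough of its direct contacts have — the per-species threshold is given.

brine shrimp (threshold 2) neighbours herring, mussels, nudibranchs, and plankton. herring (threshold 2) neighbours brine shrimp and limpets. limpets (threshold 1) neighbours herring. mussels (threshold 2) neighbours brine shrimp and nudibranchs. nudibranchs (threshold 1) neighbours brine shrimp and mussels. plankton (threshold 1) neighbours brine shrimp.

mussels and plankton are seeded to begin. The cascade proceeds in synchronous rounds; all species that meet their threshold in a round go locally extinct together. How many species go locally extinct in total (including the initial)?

Round 1 — mussels, plankton go locally extinct (initial).
Round 2 — checking thresholds:
  brine shrimp: 2 of 4 neighbours ≥ 2, goes locally extinct.
  nudibranchs: 1 of 2 neighbours ≥ 1, goes locally extinct.
Round 3 — no new extinctions; cascade stops.

4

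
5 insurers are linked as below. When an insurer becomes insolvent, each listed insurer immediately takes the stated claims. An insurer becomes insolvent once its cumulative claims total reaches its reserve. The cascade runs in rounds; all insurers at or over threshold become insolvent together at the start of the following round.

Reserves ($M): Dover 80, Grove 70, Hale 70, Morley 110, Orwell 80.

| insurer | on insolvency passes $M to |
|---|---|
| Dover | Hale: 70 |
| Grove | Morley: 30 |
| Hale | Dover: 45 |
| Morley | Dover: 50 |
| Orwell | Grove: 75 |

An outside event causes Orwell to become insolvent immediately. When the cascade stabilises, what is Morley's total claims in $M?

Round 1 — Orwell becomes insolvent (initial).
  Grove: +75 → 75 ≥ 70
Round 2 — Grove becomes insolvent.
  Morley: +30 → 30 < 110
No further insolvencies.

30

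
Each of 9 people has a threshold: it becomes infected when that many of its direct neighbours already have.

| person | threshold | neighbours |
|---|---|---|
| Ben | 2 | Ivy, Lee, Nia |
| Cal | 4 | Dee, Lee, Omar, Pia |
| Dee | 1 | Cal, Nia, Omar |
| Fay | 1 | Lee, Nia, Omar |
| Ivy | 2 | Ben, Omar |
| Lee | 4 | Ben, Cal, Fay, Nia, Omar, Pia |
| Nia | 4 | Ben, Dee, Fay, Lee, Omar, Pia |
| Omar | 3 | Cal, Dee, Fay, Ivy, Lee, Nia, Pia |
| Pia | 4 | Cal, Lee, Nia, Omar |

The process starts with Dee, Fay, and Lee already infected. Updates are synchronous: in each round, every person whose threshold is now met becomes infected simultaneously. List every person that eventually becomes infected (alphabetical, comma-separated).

Round 1 — Dee, Fay, Lee become infected (initial).
Round 2 — checking thresholds:
  Ben: 1 of 3 neighbours < 2, below threshold.
  Cal: 2 of 4 neighbours < 4, below threshold.
  Nia: 3 of 6 neighbours < 4, below threshold.
  Omar: 3 of 7 neighbours ≥ 3, becomes infected.
  Pia: 1 of 4 neighbours < 4, below threshold.
Round 3 — checking thresholds:
  Ben: 1 of 3 neighbours < 2, below threshold.
  Cal: 3 of 4 neighbours < 4, below threshold.
  Ivy: 1 of 2 neighbours < 2, below threshold.
  Nia: 4 of 6 neighbours ≥ 4, becomes infected.
  Pia: 2 of 4 neighbours < 4, below threshold.
Round 4 — checking thresholds:
  Ben: 2 of 3 neighbours ≥ 2, becomes infected.
  Cal: 3 of 4 neighbours < 4, below threshold.
  Ivy: 1 of 2 neighbours < 2, below threshold.
  Pia: 3 of 4 neighbours < 4, below threshold.
Round 5 — checking thresholds:
  Cal: 3 of 4 neighbours < 4, below threshold.
  Ivy: 2 of 2 neighbours ≥ 2, becomes infected.
  Pia: 3 of 4 neighbours < 4, below threshold.
Round 6 — no new infections; cascade stops.

Ben, Dee, Fay, Ivy, Lee, Nia, Omar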